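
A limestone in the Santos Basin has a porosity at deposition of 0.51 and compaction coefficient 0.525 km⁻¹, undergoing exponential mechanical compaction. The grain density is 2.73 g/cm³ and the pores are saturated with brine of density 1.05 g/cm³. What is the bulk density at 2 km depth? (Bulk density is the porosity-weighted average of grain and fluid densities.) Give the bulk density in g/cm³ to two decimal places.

Porosity at depth: phi = 0.51·exp(−0.525×2) = 0.51×0.3499 = 0.1785
Bulk density: ρ_b = (1−phi)ρ_g + phi·ρ_f = 0.8215×2.73 + 0.1785×1.05
       = 2.243 + 0.187 = 2.430 g/cm³

2.43 g/cm³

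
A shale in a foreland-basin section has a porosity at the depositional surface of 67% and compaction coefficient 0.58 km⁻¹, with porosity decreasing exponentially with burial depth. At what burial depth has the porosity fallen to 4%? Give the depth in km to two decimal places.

Invert Athy's law: d = ln(phi₀/phi) / β
d = ln(0.67/0.04) / 0.58 = ln(16.75) / 0.58 = 2.8184 / 0.58 = 4.859 km

4.86 km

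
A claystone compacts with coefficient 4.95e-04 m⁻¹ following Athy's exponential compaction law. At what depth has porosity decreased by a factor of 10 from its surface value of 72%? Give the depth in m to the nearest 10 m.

Working in km (1 km = 1000 m; c in km⁻¹ = c in m⁻¹ × 1000):
n/n₀ = 1/10 ⇒ exp(−c·d) = 1/10 ⇒ d = ln(10) / c
d = 2.3026 / 0.495 = 4.652 km

4650 m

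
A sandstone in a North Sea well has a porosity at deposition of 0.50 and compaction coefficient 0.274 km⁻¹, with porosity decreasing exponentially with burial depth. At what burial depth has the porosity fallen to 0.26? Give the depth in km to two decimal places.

Invert Athy's law: d = ln(phi₀/phi) / β
d = ln(0.5/0.26) / 0.274 = ln(1.923) / 0.274 = 0.6539 / 0.274 = 2.387 km

2.39 km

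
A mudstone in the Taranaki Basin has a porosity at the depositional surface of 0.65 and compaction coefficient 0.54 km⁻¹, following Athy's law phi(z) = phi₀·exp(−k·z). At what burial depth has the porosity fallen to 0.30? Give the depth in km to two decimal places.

Invert Athy's law: z = ln(phi₀/phi) / k
z = ln(0.65/0.3) / 0.54 = ln(2.167) / 0.54 = 0.7732 / 0.54 = 1.432 km

1.43 km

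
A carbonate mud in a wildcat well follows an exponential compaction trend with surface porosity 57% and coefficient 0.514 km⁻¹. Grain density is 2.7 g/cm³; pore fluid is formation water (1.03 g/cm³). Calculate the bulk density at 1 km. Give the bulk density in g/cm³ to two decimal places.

2.13 g/cm³

Porosity at depth: n = 0.57·exp(−0.514×1) = 0.57×0.5981 = 0.3409
Bulk density: ρ_b = (1−n)ρ_g + n·ρ_f = 0.6591×2.7 + 0.3409×1.03
       = 1.780 + 0.351 = 2.131 g/cm³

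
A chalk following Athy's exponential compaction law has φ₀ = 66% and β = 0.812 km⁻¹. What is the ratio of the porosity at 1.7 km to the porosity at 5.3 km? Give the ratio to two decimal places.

φ(Z₁)/φ(Z₂) = e^(−β·Z₁)/e^(−β·Z₂) = e^{β(Z₂−Z₁)}
= exp(0.812 × 3.6) = exp(2.923) = 18.6007

18.60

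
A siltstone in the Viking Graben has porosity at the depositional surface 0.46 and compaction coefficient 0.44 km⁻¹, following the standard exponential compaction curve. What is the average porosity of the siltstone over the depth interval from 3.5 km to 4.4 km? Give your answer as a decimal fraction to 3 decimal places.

0.081

⟨phi⟩ = (1/(d₂−d₁)) ∫ phi₀ e^(−cd) dd = phi₀·(e^(−c·d₁) − e^(−c·d₂)) / (c·(d₂−d₁))
e^(−0.44×3.5) = 0.2144; e^(−0.44×4.4) = 0.1443
⟨phi⟩ = 0.46 × (0.2144 − 0.1443) / (0.44 × 0.9) = 0.46 × 0.1770 = 0.0814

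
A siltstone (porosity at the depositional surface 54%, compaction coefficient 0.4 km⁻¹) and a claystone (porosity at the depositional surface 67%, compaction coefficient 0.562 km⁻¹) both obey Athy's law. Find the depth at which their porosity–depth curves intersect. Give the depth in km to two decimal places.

Set phi₀ₐ e^(−kₐz) = phi₀ᵦ e^(−kᵦz) ⇒ ln(phi₀ₐ/phi₀ᵦ) = (kₐ − kᵦ)·z
z = ln(0.54/0.67) / (0.4 − 0.562) = -0.2157 / -0.162 = 1.332 km

1.33 km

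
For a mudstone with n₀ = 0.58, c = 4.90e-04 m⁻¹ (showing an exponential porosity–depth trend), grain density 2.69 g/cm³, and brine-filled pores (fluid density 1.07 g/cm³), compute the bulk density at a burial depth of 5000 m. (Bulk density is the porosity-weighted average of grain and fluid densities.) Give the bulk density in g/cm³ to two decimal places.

Working in km (1 km = 1000 m; c in km⁻¹ = c in m⁻¹ × 1000):
Porosity at depth: n = 0.58·exp(−0.49×5) = 0.58×0.0863 = 0.0501
Bulk density: ρ_b = (1−n)ρ_g + n·ρ_f = 0.9499×2.69 + 0.0501×1.07
       = 2.555 + 0.054 = 2.609 g/cm³

2.61 g/cm³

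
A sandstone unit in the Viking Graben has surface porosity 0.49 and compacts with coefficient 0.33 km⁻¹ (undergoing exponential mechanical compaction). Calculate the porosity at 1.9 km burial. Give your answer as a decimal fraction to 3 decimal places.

0.262

φ = φ₀·exp(−c·Z) = 0.49 × exp(−0.33 × 1.9) = 0.49 × exp(−0.627)
  = 0.49 × 0.5342 = 0.2618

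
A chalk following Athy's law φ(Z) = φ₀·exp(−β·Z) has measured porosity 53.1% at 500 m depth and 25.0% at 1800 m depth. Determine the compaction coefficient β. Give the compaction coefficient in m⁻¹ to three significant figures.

Working in km (1 km = 1000 m; β in km⁻¹ = β in m⁻¹ × 1000):
Athy: φ(Z) = φ₀ e^(−βZ) ⇒ φ₁/φ₂ = e^{β(Z₂−Z₁)} ⇒ β = ln(φ₁/φ₂)/(Z₂−Z₁)
β = ln(0.531/0.25) / (1.8 − 0.5) = ln(2.124) / 1.3 = 0.7533 / 1.3 = 0.5795 km⁻¹

0.000579 m⁻¹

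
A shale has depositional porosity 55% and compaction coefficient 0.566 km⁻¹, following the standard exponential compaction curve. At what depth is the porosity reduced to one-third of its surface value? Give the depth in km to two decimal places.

1.94 km

phi/phi₀ = 1/3 ⇒ exp(−β·z) = 1/3 ⇒ z = ln(3) / β
z = 1.0986 / 0.566 = 1.941 km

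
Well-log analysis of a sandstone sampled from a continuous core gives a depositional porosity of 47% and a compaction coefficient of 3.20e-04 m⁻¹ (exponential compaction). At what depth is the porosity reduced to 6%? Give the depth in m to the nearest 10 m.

6430 m

Working in km (1 km = 1000 m; β in km⁻¹ = β in m⁻¹ × 1000):
Invert Athy's law: Z = ln(phi₀/phi) / β
Z = ln(0.47/0.06) / 0.32 = ln(7.833) / 0.32 = 2.0584 / 0.32 = 6.432 km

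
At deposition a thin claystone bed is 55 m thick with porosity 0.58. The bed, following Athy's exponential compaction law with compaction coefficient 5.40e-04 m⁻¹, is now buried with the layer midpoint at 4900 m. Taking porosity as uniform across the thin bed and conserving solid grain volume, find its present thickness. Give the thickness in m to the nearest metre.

Working in km (1 km = 1000 m; k in km⁻¹ = k in m⁻¹ × 1000):
Porosity at 4.9 km: φ = 0.58·exp(−0.54×4.9) = 0.0411
Solid-volume conservation: h(1−φ) = h₀(1−φ₀) ⇒ h = h₀·(1−φ₀)/(1−φ)
h = 0.055 × (1 − 0.58)/(1 − 0.0411) = 0.055 × 0.4380 = 0.0241 km

24 m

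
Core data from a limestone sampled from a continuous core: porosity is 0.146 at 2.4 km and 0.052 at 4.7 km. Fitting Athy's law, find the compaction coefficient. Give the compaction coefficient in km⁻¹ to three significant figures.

0.449 km⁻¹

Athy: φ(d) = φ₀ e^(−kd) ⇒ φ₁/φ₂ = e^{k(d₂−d₁)} ⇒ k = ln(φ₁/φ₂)/(d₂−d₁)
k = ln(0.146/0.052) / (4.7 − 2.4) = ln(2.808) / 2.3 = 1.0324 / 2.3 = 0.4489 km⁻¹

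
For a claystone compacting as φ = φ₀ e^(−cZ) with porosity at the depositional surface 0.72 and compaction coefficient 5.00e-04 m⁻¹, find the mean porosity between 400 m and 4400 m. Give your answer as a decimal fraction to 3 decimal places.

0.255

Working in km (1 km = 1000 m; c in km⁻¹ = c in m⁻¹ × 1000):
⟨φ⟩ = (1/(Z₂−Z₁)) ∫ φ₀ e^(−cZ) dZ = φ₀·(e^(−c·Z₁) − e^(−c·Z₂)) / (c·(Z₂−Z₁))
e^(−0.5×0.4) = 0.8187; e^(−0.5×4.4) = 0.1108
⟨φ⟩ = 0.72 × (0.8187 − 0.1108) / (0.5 × 4) = 0.72 × 0.3540 = 0.2549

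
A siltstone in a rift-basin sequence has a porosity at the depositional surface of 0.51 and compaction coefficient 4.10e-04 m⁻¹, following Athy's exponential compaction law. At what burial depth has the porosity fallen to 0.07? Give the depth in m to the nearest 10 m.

Working in km (1 km = 1000 m; k in km⁻¹ = k in m⁻¹ × 1000):
Invert Athy's law: Z = ln(n₀/n) / k
Z = ln(0.51/0.07) / 0.41 = ln(7.286) / 0.41 = 1.9859 / 0.41 = 4.844 km

4840 m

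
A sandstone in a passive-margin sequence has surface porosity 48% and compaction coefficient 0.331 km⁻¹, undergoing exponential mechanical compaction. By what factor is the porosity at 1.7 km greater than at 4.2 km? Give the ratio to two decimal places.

2.29

phi(z₁)/phi(z₂) = e^(−c·z₁)/e^(−c·z₂) = e^{c(z₂−z₁)}
= exp(0.331 × 2.5) = exp(0.8275) = 2.2876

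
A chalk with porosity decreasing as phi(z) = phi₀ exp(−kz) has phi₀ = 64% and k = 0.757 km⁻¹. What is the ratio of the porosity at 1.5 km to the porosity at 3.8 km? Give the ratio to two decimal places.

5.70

phi(z₁)/phi(z₂) = e^(−k·z₁)/e^(−k·z₂) = e^{k(z₂−z₁)}
= exp(0.757 × 2.3) = exp(1.741) = 5.7036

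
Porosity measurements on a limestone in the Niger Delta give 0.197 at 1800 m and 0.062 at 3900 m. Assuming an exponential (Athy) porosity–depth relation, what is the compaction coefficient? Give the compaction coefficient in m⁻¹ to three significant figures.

Working in km (1 km = 1000 m; k in km⁻¹ = k in m⁻¹ × 1000):
Athy: phi(z) = phi₀ e^(−kz) ⇒ phi₁/phi₂ = e^{k(z₂−z₁)} ⇒ k = ln(phi₁/phi₂)/(z₂−z₁)
k = ln(0.197/0.062) / (3.9 − 1.8) = ln(3.177) / 2.1 = 1.1561 / 2.1 = 0.5505 km⁻¹

0.000551 m⁻¹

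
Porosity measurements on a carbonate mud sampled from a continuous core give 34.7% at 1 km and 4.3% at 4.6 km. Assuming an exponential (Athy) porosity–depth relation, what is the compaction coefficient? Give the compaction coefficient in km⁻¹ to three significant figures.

0.580 km⁻¹

Athy: φ(d) = φ₀ e^(−kd) ⇒ φ₁/φ₂ = e^{k(d₂−d₁)} ⇒ k = ln(φ₁/φ₂)/(d₂−d₁)
k = ln(0.347/0.043) / (4.6 − 1) = ln(8.07) / 3.6 = 2.0881 / 3.6 = 0.58 km⁻¹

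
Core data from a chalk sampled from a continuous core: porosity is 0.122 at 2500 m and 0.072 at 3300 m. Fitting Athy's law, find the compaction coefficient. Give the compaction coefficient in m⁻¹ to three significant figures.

0.000659 m⁻¹

Working in km (1 km = 1000 m; c in km⁻¹ = c in m⁻¹ × 1000):
Athy: φ(Z) = φ₀ e^(−cZ) ⇒ φ₁/φ₂ = e^{c(Z₂−Z₁)} ⇒ c = ln(φ₁/φ₂)/(Z₂−Z₁)
c = ln(0.122/0.072) / (3.3 − 2.5) = ln(1.694) / 0.8 = 0.5274 / 0.8 = 0.6592 km⁻¹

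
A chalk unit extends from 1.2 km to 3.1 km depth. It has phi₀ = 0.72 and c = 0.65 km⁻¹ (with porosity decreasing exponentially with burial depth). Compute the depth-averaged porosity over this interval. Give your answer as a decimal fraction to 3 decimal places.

⟨phi⟩ = (1/(Z₂−Z₁)) ∫ phi₀ e^(−cZ) dZ = phi₀·(e^(−c·Z₁) − e^(−c·Z₂)) / (c·(Z₂−Z₁))
e^(−0.65×1.2) = 0.4584; e^(−0.65×3.1) = 0.1333
⟨phi⟩ = 0.72 × (0.4584 − 0.1333) / (0.65 × 1.9) = 0.72 × 0.2632 = 0.1895

0.190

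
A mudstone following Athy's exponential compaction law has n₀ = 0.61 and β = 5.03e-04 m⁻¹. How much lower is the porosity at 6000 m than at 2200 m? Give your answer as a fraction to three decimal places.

0.172

Working in km (1 km = 1000 m; β in km⁻¹ = β in m⁻¹ × 1000):
n(2.2) = 0.61·e^(−0.503×2.2) = 0.2017
n(6) = 0.61·e^(−0.503×6) = 0.0298
Δn = 0.2017 − 0.0298 = 0.1719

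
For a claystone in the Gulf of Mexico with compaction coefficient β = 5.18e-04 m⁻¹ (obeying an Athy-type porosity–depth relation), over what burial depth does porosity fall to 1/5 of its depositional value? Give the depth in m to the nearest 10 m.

Working in km (1 km = 1000 m; β in km⁻¹ = β in m⁻¹ × 1000):
phi/phi₀ = 1/5 ⇒ exp(−β·z) = 1/5 ⇒ z = ln(5) / β
z = 1.6094 / 0.518 = 3.107 km

3110 m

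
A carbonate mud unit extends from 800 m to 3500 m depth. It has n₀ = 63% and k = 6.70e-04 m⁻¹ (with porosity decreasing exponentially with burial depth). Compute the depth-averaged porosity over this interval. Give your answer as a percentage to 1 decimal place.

17.0%

Working in km (1 km = 1000 m; k in km⁻¹ = k in m⁻¹ × 1000):
⟨n⟩ = (1/(d₂−d₁)) ∫ n₀ e^(−kd) dd = n₀·(e^(−k·d₁) − e^(−k·d₂)) / (k·(d₂−d₁))
e^(−0.67×0.8) = 0.5851; e^(−0.67×3.5) = 0.0958
⟨n⟩ = 0.63 × (0.5851 − 0.0958) / (0.67 × 2.7) = 0.63 × 0.2704 = 0.1704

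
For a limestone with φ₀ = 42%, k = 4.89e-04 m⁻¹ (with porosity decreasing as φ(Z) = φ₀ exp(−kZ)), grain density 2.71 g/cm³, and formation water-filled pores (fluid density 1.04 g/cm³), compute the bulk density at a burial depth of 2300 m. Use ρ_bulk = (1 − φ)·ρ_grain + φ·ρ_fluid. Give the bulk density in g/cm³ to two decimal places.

Working in km (1 km = 1000 m; k in km⁻¹ = k in m⁻¹ × 1000):
Porosity at depth: φ = 0.42·exp(−0.489×2.3) = 0.42×0.3247 = 0.1364
Bulk density: ρ_b = (1−φ)ρ_g + φ·ρ_f = 0.8636×2.71 + 0.1364×1.04
       = 2.340 + 0.142 = 2.482 g/cm³

2.48 g/cm³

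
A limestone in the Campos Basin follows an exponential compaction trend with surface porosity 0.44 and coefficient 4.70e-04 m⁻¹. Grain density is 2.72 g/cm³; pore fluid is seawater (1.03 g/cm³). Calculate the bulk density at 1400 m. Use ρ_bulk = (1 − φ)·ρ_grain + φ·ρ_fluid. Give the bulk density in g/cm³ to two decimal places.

Working in km (1 km = 1000 m; c in km⁻¹ = c in m⁻¹ × 1000):
Porosity at depth: φ = 0.44·exp(−0.47×1.4) = 0.44×0.5179 = 0.2279
Bulk density: ρ_b = (1−φ)ρ_g + φ·ρ_f = 0.7721×2.72 + 0.2279×1.03
       = 2.100 + 0.235 = 2.335 g/cm³

2.33 g/cm³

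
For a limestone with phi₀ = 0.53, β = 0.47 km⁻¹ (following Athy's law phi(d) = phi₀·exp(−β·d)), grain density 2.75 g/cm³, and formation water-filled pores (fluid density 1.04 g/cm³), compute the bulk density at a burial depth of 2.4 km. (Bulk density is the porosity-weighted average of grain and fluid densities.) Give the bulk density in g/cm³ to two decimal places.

Porosity at depth: phi = 0.53·exp(−0.47×2.4) = 0.53×0.3237 = 0.1716
Bulk density: ρ_b = (1−phi)ρ_g + phi·ρ_f = 0.8284×2.75 + 0.1716×1.04
       = 2.278 + 0.178 = 2.457 g/cm³

2.46 g/cm³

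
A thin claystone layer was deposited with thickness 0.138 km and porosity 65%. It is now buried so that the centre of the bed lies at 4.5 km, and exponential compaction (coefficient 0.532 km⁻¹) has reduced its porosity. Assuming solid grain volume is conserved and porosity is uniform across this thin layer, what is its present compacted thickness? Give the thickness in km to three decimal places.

0.051 km

Porosity at 4.5 km: phi = 0.65·exp(−0.532×4.5) = 0.0593
Solid-volume conservation: h(1−phi) = h₀(1−phi₀) ⇒ h = h₀·(1−phi₀)/(1−phi)
h = 0.138 × (1 − 0.65)/(1 − 0.0593) = 0.138 × 0.3721 = 0.0513 km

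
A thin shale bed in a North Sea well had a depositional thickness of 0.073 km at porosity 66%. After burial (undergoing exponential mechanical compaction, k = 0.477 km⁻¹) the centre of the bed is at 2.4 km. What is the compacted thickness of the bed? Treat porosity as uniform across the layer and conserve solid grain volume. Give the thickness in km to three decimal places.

0.031 km

Porosity at 2.4 km: φ = 0.66·exp(−0.477×2.4) = 0.2101
Solid-volume conservation: h(1−φ) = h₀(1−φ₀) ⇒ h = h₀·(1−φ₀)/(1−φ)
h = 0.073 × (1 − 0.66)/(1 − 0.2101) = 0.073 × 0.4304 = 0.0314 km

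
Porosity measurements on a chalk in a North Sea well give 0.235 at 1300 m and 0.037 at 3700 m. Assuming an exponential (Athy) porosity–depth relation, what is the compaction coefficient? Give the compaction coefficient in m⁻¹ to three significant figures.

Working in km (1 km = 1000 m; β in km⁻¹ = β in m⁻¹ × 1000):
Athy: phi(d) = phi₀ e^(−βd) ⇒ phi₁/phi₂ = e^{β(d₂−d₁)} ⇒ β = ln(phi₁/phi₂)/(d₂−d₁)
β = ln(0.235/0.037) / (3.7 − 1.3) = ln(6.351) / 2.4 = 1.8487 / 2.4 = 0.7703 km⁻¹

0.000770 m⁻¹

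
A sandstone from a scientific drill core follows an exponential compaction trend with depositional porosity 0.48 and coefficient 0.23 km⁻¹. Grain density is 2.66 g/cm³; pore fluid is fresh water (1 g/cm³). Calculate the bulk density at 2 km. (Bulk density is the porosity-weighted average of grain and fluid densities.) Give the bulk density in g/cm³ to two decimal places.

2.16 g/cm³

Porosity at depth: φ = 0.48·exp(−0.23×2) = 0.48×0.6313 = 0.3030
Bulk density: ρ_b = (1−φ)ρ_g + φ·ρ_f = 0.6970×2.66 + 0.3030×1
       = 1.854 + 0.303 = 2.157 g/cm³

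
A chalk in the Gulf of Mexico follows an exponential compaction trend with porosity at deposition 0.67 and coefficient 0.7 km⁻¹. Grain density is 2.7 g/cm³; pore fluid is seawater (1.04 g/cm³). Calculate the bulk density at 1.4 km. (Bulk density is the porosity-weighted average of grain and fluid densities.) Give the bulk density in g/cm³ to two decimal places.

2.28 g/cm³

Porosity at depth: phi = 0.67·exp(−0.7×1.4) = 0.67×0.3753 = 0.2515
Bulk density: ρ_b = (1−phi)ρ_g + phi·ρ_f = 0.7485×2.7 + 0.2515×1.04
       = 2.021 + 0.262 = 2.283 g/cm³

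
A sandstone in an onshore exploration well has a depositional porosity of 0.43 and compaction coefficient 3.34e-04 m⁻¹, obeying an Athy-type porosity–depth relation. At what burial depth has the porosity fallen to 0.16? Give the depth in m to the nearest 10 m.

Working in km (1 km = 1000 m; β in km⁻¹ = β in m⁻¹ × 1000):
Invert Athy's law: z = ln(φ₀/φ) / β
z = ln(0.43/0.16) / 0.334 = ln(2.688) / 0.334 = 0.9886 / 0.334 = 2.960 km

2960 m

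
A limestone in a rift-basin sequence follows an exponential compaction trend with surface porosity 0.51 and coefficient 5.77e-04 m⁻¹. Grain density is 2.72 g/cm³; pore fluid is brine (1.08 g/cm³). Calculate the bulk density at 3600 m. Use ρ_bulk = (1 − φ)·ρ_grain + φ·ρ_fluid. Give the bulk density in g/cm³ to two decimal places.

Working in km (1 km = 1000 m; c in km⁻¹ = c in m⁻¹ × 1000):
Porosity at depth: n = 0.51·exp(−0.577×3.6) = 0.51×0.1253 = 0.0639
Bulk density: ρ_b = (1−n)ρ_g + n·ρ_f = 0.9361×2.72 + 0.0639×1.08
       = 2.546 + 0.069 = 2.615 g/cm³

2.62 g/cm³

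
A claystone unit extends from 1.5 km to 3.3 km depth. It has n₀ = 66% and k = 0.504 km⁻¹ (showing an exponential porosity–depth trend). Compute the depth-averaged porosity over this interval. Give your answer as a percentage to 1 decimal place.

⟨n⟩ = (1/(d₂−d₁)) ∫ n₀ e^(−kd) dd = n₀·(e^(−k·d₁) − e^(−k·d₂)) / (k·(d₂−d₁))
e^(−0.504×1.5) = 0.4695; e^(−0.504×3.3) = 0.1895
⟨n⟩ = 0.66 × (0.4695 − 0.1895) / (0.504 × 1.8) = 0.66 × 0.3087 = 0.2037

20.4%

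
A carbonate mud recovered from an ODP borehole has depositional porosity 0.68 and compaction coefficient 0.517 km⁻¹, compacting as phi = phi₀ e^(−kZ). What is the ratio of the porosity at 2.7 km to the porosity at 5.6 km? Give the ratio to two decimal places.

4.48

phi(Z₁)/phi(Z₂) = e^(−k·Z₁)/e^(−k·Z₂) = e^{k(Z₂−Z₁)}
= exp(0.517 × 2.9) = exp(1.499) = 4.4786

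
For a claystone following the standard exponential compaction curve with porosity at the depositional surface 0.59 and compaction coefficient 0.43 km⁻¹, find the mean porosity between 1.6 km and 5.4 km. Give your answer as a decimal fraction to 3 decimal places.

0.146

⟨n⟩ = (1/(d₂−d₁)) ∫ n₀ e^(−kd) dd = n₀·(e^(−k·d₁) − e^(−k·d₂)) / (k·(d₂−d₁))
e^(−0.43×1.6) = 0.5026; e^(−0.43×5.4) = 0.0981
⟨n⟩ = 0.59 × (0.5026 − 0.0981) / (0.43 × 3.8) = 0.59 × 0.2476 = 0.1461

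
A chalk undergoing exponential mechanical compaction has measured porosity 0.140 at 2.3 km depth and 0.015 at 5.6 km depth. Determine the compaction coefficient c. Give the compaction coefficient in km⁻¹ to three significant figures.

0.677 km⁻¹

Athy: n(z) = n₀ e^(−cz) ⇒ n₁/n₂ = e^{c(z₂−z₁)} ⇒ c = ln(n₁/n₂)/(z₂−z₁)
c = ln(0.14/0.015) / (5.6 − 2.3) = ln(9.333) / 3.3 = 2.2336 / 3.3 = 0.6768 km⁻¹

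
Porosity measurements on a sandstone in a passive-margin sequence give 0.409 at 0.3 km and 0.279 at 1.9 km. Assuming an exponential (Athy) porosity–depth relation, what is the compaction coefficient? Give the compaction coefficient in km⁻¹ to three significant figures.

Athy: n(z) = n₀ e^(−βz) ⇒ n₁/n₂ = e^{β(z₂−z₁)} ⇒ β = ln(n₁/n₂)/(z₂−z₁)
β = ln(0.409/0.279) / (1.9 − 0.3) = ln(1.466) / 1.6 = 0.3825 / 1.6 = 0.2391 km⁻¹

0.239 km⁻¹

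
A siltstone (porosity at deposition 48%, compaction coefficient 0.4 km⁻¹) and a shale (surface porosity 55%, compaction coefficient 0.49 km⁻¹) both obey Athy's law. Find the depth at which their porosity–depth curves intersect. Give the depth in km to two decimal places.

1.51 km

Set φ₀ₐ e^(−kₐd) = φ₀ᵦ e^(−kᵦd) ⇒ ln(φ₀ₐ/φ₀ᵦ) = (kₐ − kᵦ)·d
d = ln(0.48/0.55) / (0.4 − 0.49) = -0.1361 / -0.09 = 1.513 km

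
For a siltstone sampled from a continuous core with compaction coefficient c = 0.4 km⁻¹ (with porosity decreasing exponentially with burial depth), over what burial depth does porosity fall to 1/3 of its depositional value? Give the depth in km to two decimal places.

2.75 km

phi/phi₀ = 1/3 ⇒ exp(−c·Z) = 1/3 ⇒ Z = ln(3) / c
Z = 1.0986 / 0.4 = 2.747 km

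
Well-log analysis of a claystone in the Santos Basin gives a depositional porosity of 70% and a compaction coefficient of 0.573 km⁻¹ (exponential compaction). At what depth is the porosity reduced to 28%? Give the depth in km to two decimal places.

1.60 km

Invert Athy's law: Z = ln(φ₀/φ) / c
Z = ln(0.7/0.28) / 0.573 = ln(2.5) / 0.573 = 0.9163 / 0.573 = 1.599 km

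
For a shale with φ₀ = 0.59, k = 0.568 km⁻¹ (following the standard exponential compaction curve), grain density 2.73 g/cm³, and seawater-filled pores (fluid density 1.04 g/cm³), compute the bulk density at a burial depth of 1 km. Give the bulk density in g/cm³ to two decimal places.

Porosity at depth: φ = 0.59·exp(−0.568×1) = 0.59×0.5667 = 0.3343
Bulk density: ρ_b = (1−φ)ρ_g + φ·ρ_f = 0.6657×2.73 + 0.3343×1.04
       = 1.817 + 0.348 = 2.165 g/cm³

2.16 g/cm³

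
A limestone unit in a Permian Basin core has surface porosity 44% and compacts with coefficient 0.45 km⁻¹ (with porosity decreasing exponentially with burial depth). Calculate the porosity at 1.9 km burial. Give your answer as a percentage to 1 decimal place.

18.7%

phi = phi₀·exp(−k·z) = 0.44 × exp(−0.45 × 1.9) = 0.44 × exp(−0.855)
  = 0.44 × 0.4253 = 0.1871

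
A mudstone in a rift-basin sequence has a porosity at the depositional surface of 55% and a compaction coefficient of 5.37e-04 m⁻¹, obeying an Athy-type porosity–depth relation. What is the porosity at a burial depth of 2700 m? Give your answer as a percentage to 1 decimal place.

Working in km (1 km = 1000 m; k in km⁻¹ = k in m⁻¹ × 1000):
φ = φ₀·exp(−k·d) = 0.55 × exp(−0.537 × 2.7) = 0.55 × exp(−1.45)
  = 0.55 × 0.2346 = 0.1290

12.9%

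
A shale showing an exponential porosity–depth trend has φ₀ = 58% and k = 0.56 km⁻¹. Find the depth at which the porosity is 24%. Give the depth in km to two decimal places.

1.58 km

Invert Athy's law: d = ln(φ₀/φ) / k
d = ln(0.58/0.24) / 0.56 = ln(2.417) / 0.56 = 0.8824 / 0.56 = 1.576 km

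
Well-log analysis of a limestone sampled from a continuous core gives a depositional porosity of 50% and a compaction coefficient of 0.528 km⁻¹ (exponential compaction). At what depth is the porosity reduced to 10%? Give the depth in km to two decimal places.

3.05 km

Invert Athy's law: z = ln(n₀/n) / β
z = ln(0.5/0.1) / 0.528 = ln(5) / 0.528 = 1.6094 / 0.528 = 3.048 km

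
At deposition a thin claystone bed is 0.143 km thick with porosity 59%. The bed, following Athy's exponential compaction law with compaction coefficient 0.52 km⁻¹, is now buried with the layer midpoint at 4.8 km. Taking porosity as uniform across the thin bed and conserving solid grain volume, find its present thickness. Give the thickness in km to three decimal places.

0.062 km

Porosity at 4.8 km: φ = 0.59·exp(−0.52×4.8) = 0.0486
Solid-volume conservation: h(1−φ) = h₀(1−φ₀) ⇒ h = h₀·(1−φ₀)/(1−φ)
h = 0.143 × (1 − 0.59)/(1 − 0.0486) = 0.143 × 0.4310 = 0.0616 km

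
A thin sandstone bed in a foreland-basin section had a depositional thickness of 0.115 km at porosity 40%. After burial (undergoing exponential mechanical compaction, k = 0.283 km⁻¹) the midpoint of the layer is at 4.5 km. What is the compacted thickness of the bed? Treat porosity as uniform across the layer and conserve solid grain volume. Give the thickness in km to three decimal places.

0.078 km

Porosity at 4.5 km: phi = 0.4·exp(−0.283×4.5) = 0.1119
Solid-volume conservation: h(1−phi) = h₀(1−phi₀) ⇒ h = h₀·(1−phi₀)/(1−phi)
h = 0.115 × (1 − 0.4)/(1 − 0.1119) = 0.115 × 0.6756 = 0.0777 km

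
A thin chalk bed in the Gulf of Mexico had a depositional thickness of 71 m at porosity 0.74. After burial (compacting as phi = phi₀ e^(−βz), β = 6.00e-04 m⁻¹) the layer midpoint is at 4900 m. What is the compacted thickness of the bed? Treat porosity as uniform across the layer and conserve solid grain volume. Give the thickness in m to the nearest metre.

Working in km (1 km = 1000 m; β in km⁻¹ = β in m⁻¹ × 1000):
Porosity at 4.9 km: phi = 0.74·exp(−0.6×4.9) = 0.0391
Solid-volume conservation: h(1−phi) = h₀(1−phi₀) ⇒ h = h₀·(1−phi₀)/(1−phi)
h = 0.071 × (1 − 0.74)/(1 − 0.0391) = 0.071 × 0.2706 = 0.0192 km

19 m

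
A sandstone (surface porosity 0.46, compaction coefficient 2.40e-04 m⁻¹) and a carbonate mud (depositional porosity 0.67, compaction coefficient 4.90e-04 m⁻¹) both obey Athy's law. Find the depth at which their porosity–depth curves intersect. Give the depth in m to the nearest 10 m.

1500 m

Working in km (1 km = 1000 m; k in km⁻¹ = k in m⁻¹ × 1000):
Set n₀ₐ e^(−kₐZ) = n₀ᵦ e^(−kᵦZ) ⇒ ln(n₀ₐ/n₀ᵦ) = (kₐ − kᵦ)·Z
Z = ln(0.46/0.67) / (0.24 − 0.49) = -0.3761 / -0.25 = 1.504 km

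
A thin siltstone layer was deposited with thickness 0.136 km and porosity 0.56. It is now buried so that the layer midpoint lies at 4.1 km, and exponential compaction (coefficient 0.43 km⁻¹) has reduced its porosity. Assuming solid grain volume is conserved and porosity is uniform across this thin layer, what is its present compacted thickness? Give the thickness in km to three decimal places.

0.066 km

Porosity at 4.1 km: φ = 0.56·exp(−0.43×4.1) = 0.0961
Solid-volume conservation: h(1−φ) = h₀(1−φ₀) ⇒ h = h₀·(1−φ₀)/(1−φ)
h = 0.136 × (1 − 0.56)/(1 − 0.0961) = 0.136 × 0.4868 = 0.0662 km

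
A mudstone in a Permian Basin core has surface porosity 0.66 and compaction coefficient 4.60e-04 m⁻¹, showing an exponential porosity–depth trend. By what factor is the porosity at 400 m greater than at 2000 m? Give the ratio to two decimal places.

Working in km (1 km = 1000 m; k in km⁻¹ = k in m⁻¹ × 1000):
n(z₁)/n(z₂) = e^(−k·z₁)/e^(−k·z₂) = e^{k(z₂−z₁)}
= exp(0.46 × 1.6) = exp(0.736) = 2.0876

2.09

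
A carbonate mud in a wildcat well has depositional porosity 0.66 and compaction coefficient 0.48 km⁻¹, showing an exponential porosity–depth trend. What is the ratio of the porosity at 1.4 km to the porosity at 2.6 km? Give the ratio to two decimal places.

n(Z₁)/n(Z₂) = e^(−β·Z₁)/e^(−β·Z₂) = e^{β(Z₂−Z₁)}
= exp(0.48 × 1.2) = exp(0.576) = 1.7789

1.78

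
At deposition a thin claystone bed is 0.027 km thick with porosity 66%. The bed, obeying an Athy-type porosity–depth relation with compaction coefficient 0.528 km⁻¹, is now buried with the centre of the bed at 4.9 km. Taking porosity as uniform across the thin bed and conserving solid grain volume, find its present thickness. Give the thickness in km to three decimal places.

Porosity at 4.9 km: n = 0.66·exp(−0.528×4.9) = 0.0497
Solid-volume conservation: h(1−n) = h₀(1−n₀) ⇒ h = h₀·(1−n₀)/(1−n)
h = 0.027 × (1 − 0.66)/(1 − 0.0497) = 0.027 × 0.3578 = 0.0097 km

0.010 km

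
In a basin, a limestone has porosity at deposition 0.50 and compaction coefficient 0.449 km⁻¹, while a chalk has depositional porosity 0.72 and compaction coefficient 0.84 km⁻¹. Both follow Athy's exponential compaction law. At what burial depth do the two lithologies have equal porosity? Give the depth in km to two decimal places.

Set phi₀ₐ e^(−kₐd) = phi₀ᵦ e^(−kᵦd) ⇒ ln(phi₀ₐ/phi₀ᵦ) = (kₐ − kᵦ)·d
d = ln(0.5/0.72) / (0.449 − 0.84) = -0.3646 / -0.391 = 0.933 km

0.93 km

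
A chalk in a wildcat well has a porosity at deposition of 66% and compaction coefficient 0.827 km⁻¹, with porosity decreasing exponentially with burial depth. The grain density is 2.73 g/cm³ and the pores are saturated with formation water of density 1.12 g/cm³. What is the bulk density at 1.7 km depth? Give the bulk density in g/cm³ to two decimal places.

Porosity at depth: φ = 0.66·exp(−0.827×1.7) = 0.66×0.2451 = 0.1618
Bulk density: ρ_b = (1−φ)ρ_g + φ·ρ_f = 0.8382×2.73 + 0.1618×1.12
       = 2.288 + 0.181 = 2.470 g/cm³

2.47 g/cm³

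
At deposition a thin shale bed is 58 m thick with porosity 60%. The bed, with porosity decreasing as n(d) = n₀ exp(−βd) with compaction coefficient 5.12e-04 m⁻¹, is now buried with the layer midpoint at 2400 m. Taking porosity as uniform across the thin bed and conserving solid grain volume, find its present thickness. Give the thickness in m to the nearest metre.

Working in km (1 km = 1000 m; β in km⁻¹ = β in m⁻¹ × 1000):
Porosity at 2.4 km: n = 0.6·exp(−0.512×2.4) = 0.1756
Solid-volume conservation: h(1−n) = h₀(1−n₀) ⇒ h = h₀·(1−n₀)/(1−n)
h = 0.058 × (1 − 0.6)/(1 − 0.1756) = 0.058 × 0.4852 = 0.0281 km

28 m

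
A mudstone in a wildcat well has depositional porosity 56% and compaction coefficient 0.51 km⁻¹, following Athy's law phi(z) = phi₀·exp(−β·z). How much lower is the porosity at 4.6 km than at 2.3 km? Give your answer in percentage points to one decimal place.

phi(2.3) = 0.56·e^(−0.51×2.3) = 0.1733
phi(4.6) = 0.56·e^(−0.51×4.6) = 0.0536
Δphi = 0.1733 − 0.0536 = 0.1197

12.0 percentage points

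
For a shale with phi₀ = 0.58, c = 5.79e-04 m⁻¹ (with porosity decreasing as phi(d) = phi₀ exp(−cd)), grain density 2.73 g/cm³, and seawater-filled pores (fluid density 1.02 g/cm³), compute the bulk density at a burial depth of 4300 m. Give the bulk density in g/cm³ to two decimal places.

2.65 g/cm³

Working in km (1 km = 1000 m; c in km⁻¹ = c in m⁻¹ × 1000):
Porosity at depth: phi = 0.58·exp(−0.579×4.3) = 0.58×0.0829 = 0.0481
Bulk density: ρ_b = (1−phi)ρ_g + phi·ρ_f = 0.9519×2.73 + 0.0481×1.02
       = 2.599 + 0.049 = 2.648 g/cm³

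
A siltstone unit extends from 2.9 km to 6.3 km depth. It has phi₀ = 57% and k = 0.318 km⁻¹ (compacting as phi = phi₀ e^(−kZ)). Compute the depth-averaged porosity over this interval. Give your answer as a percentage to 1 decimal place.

⟨phi⟩ = (1/(Z₂−Z₁)) ∫ phi₀ e^(−kZ) dZ = phi₀·(e^(−k·Z₁) − e^(−k·Z₂)) / (k·(Z₂−Z₁))
e^(−0.318×2.9) = 0.3976; e^(−0.318×6.3) = 0.1349
⟨phi⟩ = 0.57 × (0.3976 − 0.1349) / (0.318 × 3.4) = 0.57 × 0.2430 = 0.1385

13.9%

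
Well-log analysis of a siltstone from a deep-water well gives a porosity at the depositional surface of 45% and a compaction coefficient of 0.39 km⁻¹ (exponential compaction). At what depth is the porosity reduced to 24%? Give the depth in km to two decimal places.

Invert Athy's law: Z = ln(φ₀/φ) / c
Z = ln(0.45/0.24) / 0.39 = ln(1.875) / 0.39 = 0.6286 / 0.39 = 1.612 km

1.61 km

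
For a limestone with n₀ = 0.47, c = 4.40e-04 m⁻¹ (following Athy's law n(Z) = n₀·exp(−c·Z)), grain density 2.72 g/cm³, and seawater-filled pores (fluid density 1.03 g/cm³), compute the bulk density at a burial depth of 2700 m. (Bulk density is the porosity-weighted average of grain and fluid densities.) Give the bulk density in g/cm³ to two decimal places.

Working in km (1 km = 1000 m; c in km⁻¹ = c in m⁻¹ × 1000):
Porosity at depth: n = 0.47·exp(−0.44×2.7) = 0.47×0.3048 = 0.1433
Bulk density: ρ_b = (1−n)ρ_g + n·ρ_f = 0.8567×2.72 + 0.1433×1.03
       = 2.330 + 0.148 = 2.478 g/cm³

2.48 g/cm³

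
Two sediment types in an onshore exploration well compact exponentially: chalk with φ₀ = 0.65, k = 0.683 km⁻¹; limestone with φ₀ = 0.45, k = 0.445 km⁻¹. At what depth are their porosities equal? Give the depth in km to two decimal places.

Set φ₀ₐ e^(−kₐZ) = φ₀ᵦ e^(−kᵦZ) ⇒ ln(φ₀ₐ/φ₀ᵦ) = (kₐ − kᵦ)·Z
Z = ln(0.65/0.45) / (0.683 − 0.445) = 0.3677 / 0.238 = 1.545 km

1.55 km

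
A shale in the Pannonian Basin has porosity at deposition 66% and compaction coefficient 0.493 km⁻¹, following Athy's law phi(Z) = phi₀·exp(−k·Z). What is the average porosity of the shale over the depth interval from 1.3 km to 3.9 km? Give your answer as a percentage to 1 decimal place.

⟨phi⟩ = (1/(Z₂−Z₁)) ∫ phi₀ e^(−kZ) dZ = phi₀·(e^(−k·Z₁) − e^(−k·Z₂)) / (k·(Z₂−Z₁))
e^(−0.493×1.3) = 0.5268; e^(−0.493×3.9) = 0.1462
⟨phi⟩ = 0.66 × (0.5268 − 0.1462) / (0.493 × 2.6) = 0.66 × 0.2969 = 0.1960

19.6%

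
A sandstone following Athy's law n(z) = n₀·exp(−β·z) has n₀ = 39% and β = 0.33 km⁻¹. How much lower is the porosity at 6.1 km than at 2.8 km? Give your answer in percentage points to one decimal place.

n(2.8) = 0.39·e^(−0.33×2.8) = 0.1548
n(6.1) = 0.39·e^(−0.33×6.1) = 0.0521
Δn = 0.1548 − 0.0521 = 0.1027

10.3 percentage points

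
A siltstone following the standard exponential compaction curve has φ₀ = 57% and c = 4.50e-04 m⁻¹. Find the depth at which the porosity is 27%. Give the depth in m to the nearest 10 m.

1660 m

Working in km (1 km = 1000 m; c in km⁻¹ = c in m⁻¹ × 1000):
Invert Athy's law: Z = ln(φ₀/φ) / c
Z = ln(0.57/0.27) / 0.45 = ln(2.111) / 0.45 = 0.7472 / 0.45 = 1.660 km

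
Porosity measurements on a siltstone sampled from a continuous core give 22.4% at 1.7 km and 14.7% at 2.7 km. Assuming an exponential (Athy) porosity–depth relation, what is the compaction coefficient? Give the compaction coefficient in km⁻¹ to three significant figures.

Athy: n(z) = n₀ e^(−βz) ⇒ n₁/n₂ = e^{β(z₂−z₁)} ⇒ β = ln(n₁/n₂)/(z₂−z₁)
β = ln(0.224/0.147) / (2.7 − 1.7) = ln(1.524) / 1 = 0.4212 / 1 = 0.4212 km⁻¹

0.421 km⁻¹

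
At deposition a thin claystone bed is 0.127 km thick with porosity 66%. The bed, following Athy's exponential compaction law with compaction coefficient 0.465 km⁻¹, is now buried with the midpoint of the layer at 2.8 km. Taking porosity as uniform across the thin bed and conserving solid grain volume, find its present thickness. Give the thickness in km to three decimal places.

0.053 km

Porosity at 2.8 km: φ = 0.66·exp(−0.465×2.8) = 0.1795
Solid-volume conservation: h(1−φ) = h₀(1−φ₀) ⇒ h = h₀·(1−φ₀)/(1−φ)
h = 0.127 × (1 − 0.66)/(1 − 0.1795) = 0.127 × 0.4144 = 0.0526 km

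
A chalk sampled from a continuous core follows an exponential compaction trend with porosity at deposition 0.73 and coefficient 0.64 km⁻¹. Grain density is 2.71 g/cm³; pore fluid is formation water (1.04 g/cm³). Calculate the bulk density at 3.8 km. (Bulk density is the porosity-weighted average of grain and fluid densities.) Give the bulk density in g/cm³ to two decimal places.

Porosity at depth: φ = 0.73·exp(−0.64×3.8) = 0.73×0.0879 = 0.0641
Bulk density: ρ_b = (1−φ)ρ_g + φ·ρ_f = 0.9359×2.71 + 0.0641×1.04
       = 2.536 + 0.067 = 2.603 g/cm³

2.60 g/cm³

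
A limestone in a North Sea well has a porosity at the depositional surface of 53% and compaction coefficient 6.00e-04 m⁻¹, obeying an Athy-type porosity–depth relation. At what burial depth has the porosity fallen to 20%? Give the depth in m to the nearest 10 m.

1620 m

Working in km (1 km = 1000 m; β in km⁻¹ = β in m⁻¹ × 1000):
Invert Athy's law: d = ln(φ₀/φ) / β
d = ln(0.53/0.2) / 0.6 = ln(2.65) / 0.6 = 0.9746 / 0.6 = 1.624 km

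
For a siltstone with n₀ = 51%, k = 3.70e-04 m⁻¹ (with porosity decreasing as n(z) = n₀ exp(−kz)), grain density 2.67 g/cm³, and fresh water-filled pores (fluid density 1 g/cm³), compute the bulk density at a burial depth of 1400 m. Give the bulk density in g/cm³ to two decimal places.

2.16 g/cm³

Working in km (1 km = 1000 m; k in km⁻¹ = k in m⁻¹ × 1000):
Porosity at depth: n = 0.51·exp(−0.37×1.4) = 0.51×0.5957 = 0.3038
Bulk density: ρ_b = (1−n)ρ_g + n·ρ_f = 0.6962×2.67 + 0.3038×1
       = 1.859 + 0.304 = 2.163 g/cm³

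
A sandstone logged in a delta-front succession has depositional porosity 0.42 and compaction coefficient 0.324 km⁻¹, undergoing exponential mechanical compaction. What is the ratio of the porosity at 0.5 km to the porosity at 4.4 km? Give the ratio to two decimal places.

phi(z₁)/phi(z₂) = e^(−β·z₁)/e^(−β·z₂) = e^{β(z₂−z₁)}
= exp(0.324 × 3.9) = exp(1.264) = 3.5381

3.54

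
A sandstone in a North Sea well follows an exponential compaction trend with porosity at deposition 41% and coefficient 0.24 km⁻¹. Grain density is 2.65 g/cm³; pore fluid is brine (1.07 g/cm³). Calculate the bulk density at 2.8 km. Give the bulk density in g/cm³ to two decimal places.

2.32 g/cm³

Porosity at depth: φ = 0.41·exp(−0.24×2.8) = 0.41×0.5107 = 0.2094
Bulk density: ρ_b = (1−φ)ρ_g + φ·ρ_f = 0.7906×2.65 + 0.2094×1.07
       = 2.095 + 0.224 = 2.319 g/cm³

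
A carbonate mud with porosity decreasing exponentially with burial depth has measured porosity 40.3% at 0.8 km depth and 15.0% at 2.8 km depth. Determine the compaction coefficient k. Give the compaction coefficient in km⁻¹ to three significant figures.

0.494 km⁻¹

Athy: n(z) = n₀ e^(−kz) ⇒ n₁/n₂ = e^{k(z₂−z₁)} ⇒ k = ln(n₁/n₂)/(z₂−z₁)
k = ln(0.403/0.15) / (2.8 − 0.8) = ln(2.687) / 2 = 0.9883 / 2 = 0.4942 km⁻¹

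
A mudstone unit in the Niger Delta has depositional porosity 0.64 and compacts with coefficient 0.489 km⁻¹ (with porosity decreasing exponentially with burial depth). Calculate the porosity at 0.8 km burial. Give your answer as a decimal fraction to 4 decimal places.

0.4328

phi = phi₀·exp(−k·d) = 0.64 × exp(−0.489 × 0.8) = 0.64 × exp(−0.3912)
  = 0.64 × 0.6762 = 0.4328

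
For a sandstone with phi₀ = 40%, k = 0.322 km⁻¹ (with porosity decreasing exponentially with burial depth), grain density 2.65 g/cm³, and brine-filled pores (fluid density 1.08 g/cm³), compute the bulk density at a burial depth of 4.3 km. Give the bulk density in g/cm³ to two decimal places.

Porosity at depth: phi = 0.4·exp(−0.322×4.3) = 0.4×0.2504 = 0.1002
Bulk density: ρ_b = (1−phi)ρ_g + phi·ρ_f = 0.8998×2.65 + 0.1002×1.08
       = 2.385 + 0.108 = 2.493 g/cm³

2.49 g/cm³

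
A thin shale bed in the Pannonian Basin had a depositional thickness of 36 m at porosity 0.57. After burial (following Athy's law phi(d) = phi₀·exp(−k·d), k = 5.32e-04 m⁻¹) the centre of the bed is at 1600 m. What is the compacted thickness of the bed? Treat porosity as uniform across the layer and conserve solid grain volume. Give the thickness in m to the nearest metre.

Working in km (1 km = 1000 m; k in km⁻¹ = k in m⁻¹ × 1000):
Porosity at 1.6 km: phi = 0.57·exp(−0.532×1.6) = 0.2433
Solid-volume conservation: h(1−phi) = h₀(1−phi₀) ⇒ h = h₀·(1−phi₀)/(1−phi)
h = 0.036 × (1 − 0.57)/(1 − 0.2433) = 0.036 × 0.5683 = 0.0205 km

20 m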